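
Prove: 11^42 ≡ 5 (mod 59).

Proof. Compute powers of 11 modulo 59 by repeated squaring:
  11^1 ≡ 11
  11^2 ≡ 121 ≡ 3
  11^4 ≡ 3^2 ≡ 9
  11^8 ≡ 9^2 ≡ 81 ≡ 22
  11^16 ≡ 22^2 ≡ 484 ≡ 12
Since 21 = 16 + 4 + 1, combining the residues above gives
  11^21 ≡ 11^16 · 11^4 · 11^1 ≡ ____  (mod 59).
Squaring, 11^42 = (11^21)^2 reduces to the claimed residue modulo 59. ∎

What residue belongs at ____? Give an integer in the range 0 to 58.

8

Multiply the listed residues: 12 · 9 · 11 = 108 → 1188.
Reducing modulo 59: 1188 = 20·59 + 8, so 11^21 ≡ 8.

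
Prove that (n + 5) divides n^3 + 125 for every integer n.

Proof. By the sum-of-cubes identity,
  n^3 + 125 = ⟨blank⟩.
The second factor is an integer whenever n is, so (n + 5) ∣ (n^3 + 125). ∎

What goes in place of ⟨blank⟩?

(n + 5)(n^2 - 5n + 25)

a^3 + b^3 = (a + b)(a^2 - ab + b^2). With a = n, b = 5:
n^3 + 125 = (n + 5)(n^2 - 5n + 25).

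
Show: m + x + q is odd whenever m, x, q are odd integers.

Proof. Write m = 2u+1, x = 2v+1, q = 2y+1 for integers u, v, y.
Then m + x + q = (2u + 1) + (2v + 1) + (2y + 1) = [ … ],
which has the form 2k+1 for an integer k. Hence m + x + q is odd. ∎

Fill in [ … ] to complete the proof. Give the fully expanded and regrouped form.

2(u + v + y + 1) + 1

Expanding: (2u + 1) + (2v + 1) + (2y + 1) = 2u + 2v + 2y + 3.
Every term except the constant is even, so this is 2(u + v + y + 1) + 1,
and u + v + y + 1 ∈ ℤ gives the required form.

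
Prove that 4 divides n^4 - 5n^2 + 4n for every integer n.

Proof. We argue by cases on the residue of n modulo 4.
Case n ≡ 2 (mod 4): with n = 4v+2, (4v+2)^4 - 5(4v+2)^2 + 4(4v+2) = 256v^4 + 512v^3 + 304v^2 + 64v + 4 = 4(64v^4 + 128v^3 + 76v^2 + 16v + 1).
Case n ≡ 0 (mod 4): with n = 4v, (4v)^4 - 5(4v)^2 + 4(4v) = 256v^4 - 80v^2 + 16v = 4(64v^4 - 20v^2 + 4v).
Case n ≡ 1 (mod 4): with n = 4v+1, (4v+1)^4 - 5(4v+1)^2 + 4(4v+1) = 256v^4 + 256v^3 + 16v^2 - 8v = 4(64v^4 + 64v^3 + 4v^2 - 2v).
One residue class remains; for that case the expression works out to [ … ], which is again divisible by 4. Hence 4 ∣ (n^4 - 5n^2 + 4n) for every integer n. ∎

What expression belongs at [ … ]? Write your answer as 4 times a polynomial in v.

The residues treated are {2, 0, 1}, so the missing case is n ≡ 3 (mod 4); write n = 4v+3.
Then (4v+3)^4 - 5(4v+3)^2 + 4(4v+3) = 256v^4 + 768v^3 + 784v^2 + 328v + 48 = 4(64v^4 + 192v^3 + 196v^2 + 82v + 12).

4(64v^4 + 192v^3 + 196v^2 + 82v + 12)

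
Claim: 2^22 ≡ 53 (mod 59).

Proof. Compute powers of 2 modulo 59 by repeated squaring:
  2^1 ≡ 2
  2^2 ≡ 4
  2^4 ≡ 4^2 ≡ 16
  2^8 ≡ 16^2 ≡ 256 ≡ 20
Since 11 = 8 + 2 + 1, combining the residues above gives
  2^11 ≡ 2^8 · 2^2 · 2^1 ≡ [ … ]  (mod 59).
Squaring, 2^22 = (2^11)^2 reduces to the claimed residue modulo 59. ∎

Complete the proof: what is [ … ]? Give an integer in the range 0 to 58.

2^8 · 2^2 · 2^1 ≡ 20 · 4 · 2 = 160.
160 mod 59 = 42, so 2^11 ≡ 42 (mod 59).

42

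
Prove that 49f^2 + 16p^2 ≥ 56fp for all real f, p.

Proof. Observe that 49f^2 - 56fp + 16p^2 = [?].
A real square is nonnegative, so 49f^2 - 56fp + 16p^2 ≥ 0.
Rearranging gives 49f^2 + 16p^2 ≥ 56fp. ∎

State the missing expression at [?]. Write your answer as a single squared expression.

The leading and trailing coefficients are 7^2 and 4^2, and 56 = 2·7·4, so the trinomial is (7f - 4p)^2.
Hence 49f^2 - 56fp + 16p^2 ≥ 0.

(7f - 4p)^2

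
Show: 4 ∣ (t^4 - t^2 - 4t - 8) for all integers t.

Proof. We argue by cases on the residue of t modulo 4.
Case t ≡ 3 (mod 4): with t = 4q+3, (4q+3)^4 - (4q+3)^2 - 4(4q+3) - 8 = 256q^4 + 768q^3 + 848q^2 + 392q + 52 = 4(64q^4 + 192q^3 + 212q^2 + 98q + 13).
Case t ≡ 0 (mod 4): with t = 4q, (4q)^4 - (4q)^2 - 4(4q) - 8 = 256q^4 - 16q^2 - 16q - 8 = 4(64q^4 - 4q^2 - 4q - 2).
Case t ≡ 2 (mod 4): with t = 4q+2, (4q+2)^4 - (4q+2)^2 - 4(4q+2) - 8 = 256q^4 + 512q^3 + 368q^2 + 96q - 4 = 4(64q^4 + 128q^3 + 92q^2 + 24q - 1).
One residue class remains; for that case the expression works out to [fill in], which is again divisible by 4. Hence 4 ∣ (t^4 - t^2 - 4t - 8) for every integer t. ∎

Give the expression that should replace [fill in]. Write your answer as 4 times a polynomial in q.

The residues treated are {3, 0, 2}, so the missing case is t ≡ 1 (mod 4); write t = 4q+1.
Then (4q+1)^4 - (4q+1)^2 - 4(4q+1) - 8 = 256q^4 + 256q^3 + 80q^2 - 8q - 12 = 4(64q^4 + 64q^3 + 20q^2 - 2q - 3).

4(64q^4 + 64q^3 + 20q^2 - 2q - 3)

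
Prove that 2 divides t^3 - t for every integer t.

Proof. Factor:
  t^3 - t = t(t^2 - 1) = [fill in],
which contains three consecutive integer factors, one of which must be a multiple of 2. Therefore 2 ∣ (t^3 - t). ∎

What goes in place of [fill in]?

(t - 1)t(t + 1)

t(t^2 - 1) = t(t - 1)(t + 1) = (t - 1)t(t + 1).
These three factors are consecutive integers, so their product is divisible by 2.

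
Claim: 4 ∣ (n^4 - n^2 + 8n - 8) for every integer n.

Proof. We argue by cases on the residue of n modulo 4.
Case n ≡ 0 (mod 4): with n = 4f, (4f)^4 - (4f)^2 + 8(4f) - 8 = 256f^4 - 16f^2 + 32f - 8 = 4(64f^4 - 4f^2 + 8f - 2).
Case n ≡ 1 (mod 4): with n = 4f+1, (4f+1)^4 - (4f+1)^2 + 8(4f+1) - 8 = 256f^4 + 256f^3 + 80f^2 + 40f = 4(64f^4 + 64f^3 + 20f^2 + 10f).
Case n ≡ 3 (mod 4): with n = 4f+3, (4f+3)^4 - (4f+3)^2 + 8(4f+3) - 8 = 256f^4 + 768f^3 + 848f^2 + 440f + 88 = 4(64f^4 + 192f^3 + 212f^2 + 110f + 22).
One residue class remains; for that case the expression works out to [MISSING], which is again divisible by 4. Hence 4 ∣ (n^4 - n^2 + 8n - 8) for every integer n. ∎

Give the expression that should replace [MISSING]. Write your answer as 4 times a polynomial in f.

4(64f^4 + 128f^3 + 92f^2 + 36f + 5)

The residues treated are {0, 1, 3}, so the missing case is n ≡ 2 (mod 4); write n = 4f+2.
Then (4f+2)^4 - (4f+2)^2 + 8(4f+2) - 8 = 256f^4 + 512f^3 + 368f^2 + 144f + 20 = 4(64f^4 + 128f^3 + 92f^2 + 36f + 5).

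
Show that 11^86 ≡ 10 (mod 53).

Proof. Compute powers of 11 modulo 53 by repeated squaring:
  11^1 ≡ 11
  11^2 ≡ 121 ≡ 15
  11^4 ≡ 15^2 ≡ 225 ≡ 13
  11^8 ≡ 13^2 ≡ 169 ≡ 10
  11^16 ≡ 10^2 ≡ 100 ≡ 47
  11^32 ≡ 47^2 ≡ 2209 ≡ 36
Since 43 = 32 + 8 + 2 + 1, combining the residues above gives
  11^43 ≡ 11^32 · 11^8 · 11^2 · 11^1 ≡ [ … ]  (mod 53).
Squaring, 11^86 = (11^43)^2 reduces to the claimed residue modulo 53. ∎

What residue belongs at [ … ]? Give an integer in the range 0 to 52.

11^32 · 11^8 · 11^2 · 11^1 ≡ 36 · 10 · 15 · 11 = 59400.
59400 mod 53 = 40, so 11^43 ≡ 40 (mod 53).

40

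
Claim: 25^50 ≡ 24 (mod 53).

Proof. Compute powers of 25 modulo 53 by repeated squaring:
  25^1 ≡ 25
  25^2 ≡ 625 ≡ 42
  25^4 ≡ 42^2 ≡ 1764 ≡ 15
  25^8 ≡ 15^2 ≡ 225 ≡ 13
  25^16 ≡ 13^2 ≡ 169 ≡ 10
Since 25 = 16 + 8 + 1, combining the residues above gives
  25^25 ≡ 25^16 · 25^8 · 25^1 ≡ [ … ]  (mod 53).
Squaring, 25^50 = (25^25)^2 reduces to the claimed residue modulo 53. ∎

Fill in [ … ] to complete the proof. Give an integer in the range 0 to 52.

Multiply the listed residues: 10 · 13 · 25 = 130 → 3250.
Reducing modulo 53: 3250 = 61·53 + 17, so 25^25 ≡ 17.

17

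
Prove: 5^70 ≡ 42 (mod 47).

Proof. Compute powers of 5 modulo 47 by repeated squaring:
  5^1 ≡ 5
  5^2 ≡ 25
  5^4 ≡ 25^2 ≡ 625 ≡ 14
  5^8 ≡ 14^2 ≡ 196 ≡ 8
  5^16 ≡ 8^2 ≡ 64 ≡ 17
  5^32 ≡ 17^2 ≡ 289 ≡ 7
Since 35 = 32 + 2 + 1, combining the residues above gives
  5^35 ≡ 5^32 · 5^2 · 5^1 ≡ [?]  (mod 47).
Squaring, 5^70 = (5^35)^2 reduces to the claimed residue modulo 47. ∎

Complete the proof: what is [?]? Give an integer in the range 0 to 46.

29

Multiply the listed residues: 7 · 25 · 5 = 175 → 875.
Reducing modulo 47: 875 = 18·47 + 29, so 5^35 ≡ 29.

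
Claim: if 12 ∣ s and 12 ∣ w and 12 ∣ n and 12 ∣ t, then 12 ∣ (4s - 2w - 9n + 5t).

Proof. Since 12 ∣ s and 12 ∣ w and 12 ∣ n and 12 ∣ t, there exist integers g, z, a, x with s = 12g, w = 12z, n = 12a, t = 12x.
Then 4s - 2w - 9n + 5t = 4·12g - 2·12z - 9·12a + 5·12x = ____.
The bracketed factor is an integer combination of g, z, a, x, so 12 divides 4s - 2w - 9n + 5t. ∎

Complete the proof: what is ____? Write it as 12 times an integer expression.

Pull the common 12 out of every term: 4·12g - 2·12z - 9·12a + 5·12x = 12(-9a + 4g + 5x - 2z).
-9a + 4g + 5x - 2z is an integer, which exhibits the divisibility.

12(-9a + 4g + 5x - 2z)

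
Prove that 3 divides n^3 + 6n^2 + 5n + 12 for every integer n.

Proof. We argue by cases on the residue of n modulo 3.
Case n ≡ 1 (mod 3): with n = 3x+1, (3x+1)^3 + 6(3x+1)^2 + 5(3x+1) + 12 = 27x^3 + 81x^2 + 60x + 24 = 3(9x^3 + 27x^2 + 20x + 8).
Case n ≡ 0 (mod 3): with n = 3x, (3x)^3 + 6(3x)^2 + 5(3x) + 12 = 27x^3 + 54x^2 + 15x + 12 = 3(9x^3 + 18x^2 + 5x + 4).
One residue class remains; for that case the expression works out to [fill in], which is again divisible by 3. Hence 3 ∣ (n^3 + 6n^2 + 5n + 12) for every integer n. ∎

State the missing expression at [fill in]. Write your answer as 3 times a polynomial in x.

3(9x^3 + 36x^2 + 41x + 18)

Only n ≡ 2 (mod 3) is unaccounted for. Put n = 3x+2:
(3x+2)^3 + 6(3x+2)^2 + 5(3x+2) + 12 expands to 27x^3 + 108x^2 + 123x + 54,
and factoring out 3 leaves 3(9x^3 + 36x^2 + 41x + 18).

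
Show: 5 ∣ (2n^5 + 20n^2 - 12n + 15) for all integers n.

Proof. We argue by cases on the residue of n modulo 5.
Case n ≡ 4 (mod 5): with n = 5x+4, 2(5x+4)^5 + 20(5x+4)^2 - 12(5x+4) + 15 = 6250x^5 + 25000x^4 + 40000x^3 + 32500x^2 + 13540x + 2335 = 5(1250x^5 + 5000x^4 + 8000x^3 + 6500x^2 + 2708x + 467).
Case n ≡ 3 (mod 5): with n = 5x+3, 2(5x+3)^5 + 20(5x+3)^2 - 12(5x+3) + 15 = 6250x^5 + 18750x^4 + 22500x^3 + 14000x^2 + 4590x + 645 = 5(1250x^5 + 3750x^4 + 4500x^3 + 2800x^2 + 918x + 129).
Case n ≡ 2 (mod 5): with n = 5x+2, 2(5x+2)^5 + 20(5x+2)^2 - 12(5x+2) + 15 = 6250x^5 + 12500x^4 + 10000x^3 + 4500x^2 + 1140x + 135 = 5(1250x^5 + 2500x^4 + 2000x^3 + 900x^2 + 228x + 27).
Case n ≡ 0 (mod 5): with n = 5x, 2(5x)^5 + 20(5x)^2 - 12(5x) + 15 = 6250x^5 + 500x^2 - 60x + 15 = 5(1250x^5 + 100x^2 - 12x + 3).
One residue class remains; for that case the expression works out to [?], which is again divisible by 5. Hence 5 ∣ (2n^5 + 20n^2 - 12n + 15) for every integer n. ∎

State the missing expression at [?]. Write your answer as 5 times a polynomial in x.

Only n ≡ 1 (mod 5) is unaccounted for. Put n = 5x+1:
2(5x+1)^5 + 20(5x+1)^2 - 12(5x+1) + 15 expands to 6250x^5 + 6250x^4 + 2500x^3 + 1000x^2 + 190x + 25,
and factoring out 5 leaves 5(1250x^5 + 1250x^4 + 500x^3 + 200x^2 + 38x + 5).

5(1250x^5 + 1250x^4 + 500x^3 + 200x^2 + 38x + 5)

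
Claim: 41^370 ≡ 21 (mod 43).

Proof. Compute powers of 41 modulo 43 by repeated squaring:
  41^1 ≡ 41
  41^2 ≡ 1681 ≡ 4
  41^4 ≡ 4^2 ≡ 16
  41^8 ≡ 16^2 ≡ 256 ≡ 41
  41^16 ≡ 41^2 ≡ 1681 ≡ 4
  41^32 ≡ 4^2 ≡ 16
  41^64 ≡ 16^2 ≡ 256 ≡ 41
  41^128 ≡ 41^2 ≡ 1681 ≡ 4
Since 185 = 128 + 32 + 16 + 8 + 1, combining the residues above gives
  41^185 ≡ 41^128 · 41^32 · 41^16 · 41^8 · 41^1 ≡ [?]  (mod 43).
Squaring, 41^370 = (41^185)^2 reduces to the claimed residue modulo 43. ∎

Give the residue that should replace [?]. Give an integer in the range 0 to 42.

35

41^128 · 41^32 · 41^16 · 41^8 · 41^1 ≡ 4 · 16 · 4 · 41 · 41 = 430336.
430336 mod 43 = 35, so 41^185 ≡ 35 (mod 43).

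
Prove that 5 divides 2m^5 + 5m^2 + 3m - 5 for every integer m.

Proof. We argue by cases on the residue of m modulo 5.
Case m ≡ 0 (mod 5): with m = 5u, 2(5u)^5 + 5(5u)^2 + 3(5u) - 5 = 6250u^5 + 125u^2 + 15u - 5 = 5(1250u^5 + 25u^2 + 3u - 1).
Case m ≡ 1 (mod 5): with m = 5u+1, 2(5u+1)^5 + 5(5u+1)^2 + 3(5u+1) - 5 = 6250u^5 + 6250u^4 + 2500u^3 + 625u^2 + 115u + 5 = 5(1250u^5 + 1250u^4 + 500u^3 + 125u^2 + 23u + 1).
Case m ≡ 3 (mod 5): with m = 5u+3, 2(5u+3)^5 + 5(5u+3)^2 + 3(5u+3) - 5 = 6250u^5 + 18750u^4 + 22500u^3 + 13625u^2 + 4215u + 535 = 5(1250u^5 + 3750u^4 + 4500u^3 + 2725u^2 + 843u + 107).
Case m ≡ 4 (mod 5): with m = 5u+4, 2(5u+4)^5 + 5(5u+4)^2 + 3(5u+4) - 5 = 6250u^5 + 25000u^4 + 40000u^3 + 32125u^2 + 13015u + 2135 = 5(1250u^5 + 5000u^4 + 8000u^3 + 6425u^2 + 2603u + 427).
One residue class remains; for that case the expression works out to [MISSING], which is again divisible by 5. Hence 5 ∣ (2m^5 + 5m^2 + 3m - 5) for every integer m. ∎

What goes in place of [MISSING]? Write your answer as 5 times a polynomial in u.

Only m ≡ 2 (mod 5) is unaccounted for. Put m = 5u+2:
2(5u+2)^5 + 5(5u+2)^2 + 3(5u+2) - 5 expands to 6250u^5 + 12500u^4 + 10000u^3 + 4125u^2 + 915u + 85,
and factoring out 5 leaves 5(1250u^5 + 2500u^4 + 2000u^3 + 825u^2 + 183u + 17).

5(1250u^5 + 2500u^4 + 2000u^3 + 825u^2 + 183u + 17)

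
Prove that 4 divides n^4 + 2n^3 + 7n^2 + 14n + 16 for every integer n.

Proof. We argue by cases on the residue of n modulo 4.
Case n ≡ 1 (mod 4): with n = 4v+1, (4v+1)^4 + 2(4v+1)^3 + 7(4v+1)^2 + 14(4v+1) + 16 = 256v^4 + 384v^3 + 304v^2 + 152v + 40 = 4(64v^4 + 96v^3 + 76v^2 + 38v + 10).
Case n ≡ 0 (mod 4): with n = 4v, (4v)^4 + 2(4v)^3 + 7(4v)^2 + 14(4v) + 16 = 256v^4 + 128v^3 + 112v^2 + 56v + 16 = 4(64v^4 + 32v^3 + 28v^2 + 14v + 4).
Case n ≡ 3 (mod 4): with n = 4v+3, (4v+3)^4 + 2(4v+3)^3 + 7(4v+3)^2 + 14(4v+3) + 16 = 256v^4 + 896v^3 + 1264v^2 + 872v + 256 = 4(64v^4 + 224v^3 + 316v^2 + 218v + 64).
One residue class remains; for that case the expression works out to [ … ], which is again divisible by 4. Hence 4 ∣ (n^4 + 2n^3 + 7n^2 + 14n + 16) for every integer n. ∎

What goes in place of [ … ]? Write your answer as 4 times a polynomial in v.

4(64v^4 + 160v^3 + 172v^2 + 98v + 26)

Only n ≡ 2 (mod 4) is unaccounted for. Put n = 4v+2:
(4v+2)^4 + 2(4v+2)^3 + 7(4v+2)^2 + 14(4v+2) + 16 expands to 256v^4 + 640v^3 + 688v^2 + 392v + 104,
and factoring out 4 leaves 4(64v^4 + 160v^3 + 172v^2 + 98v + 26).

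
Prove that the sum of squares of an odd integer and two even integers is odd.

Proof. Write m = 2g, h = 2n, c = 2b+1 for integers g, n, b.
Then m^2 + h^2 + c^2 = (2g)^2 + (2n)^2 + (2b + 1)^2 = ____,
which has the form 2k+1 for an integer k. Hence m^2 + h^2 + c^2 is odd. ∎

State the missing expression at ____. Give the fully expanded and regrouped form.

2(2b^2 + 2b + 2g^2 + 2n^2) + 1

Expanding: (2g)^2 + (2n)^2 + (2b + 1)^2 = 4b^2 + 4b + 4g^2 + 4n^2 + 1.
Every term except the constant is even, so this is 2(2b^2 + 2b + 2g^2 + 2n^2) + 1,
and 2b^2 + 2b + 2g^2 + 2n^2 ∈ ℤ gives the required form.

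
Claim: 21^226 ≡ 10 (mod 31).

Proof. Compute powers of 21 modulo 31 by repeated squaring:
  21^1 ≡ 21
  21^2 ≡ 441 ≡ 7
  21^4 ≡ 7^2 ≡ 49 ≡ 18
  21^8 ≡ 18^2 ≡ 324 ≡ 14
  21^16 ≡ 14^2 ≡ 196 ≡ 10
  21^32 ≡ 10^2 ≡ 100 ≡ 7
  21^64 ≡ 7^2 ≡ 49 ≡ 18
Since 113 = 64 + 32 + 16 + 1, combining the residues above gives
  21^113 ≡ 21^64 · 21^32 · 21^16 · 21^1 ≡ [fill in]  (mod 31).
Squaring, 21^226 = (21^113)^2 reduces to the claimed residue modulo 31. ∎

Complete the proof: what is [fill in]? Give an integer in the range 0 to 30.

17

21^64 · 21^32 · 21^16 · 21^1 ≡ 18 · 7 · 10 · 21 = 26460.
26460 mod 31 = 17, so 21^113 ≡ 17 (mod 31).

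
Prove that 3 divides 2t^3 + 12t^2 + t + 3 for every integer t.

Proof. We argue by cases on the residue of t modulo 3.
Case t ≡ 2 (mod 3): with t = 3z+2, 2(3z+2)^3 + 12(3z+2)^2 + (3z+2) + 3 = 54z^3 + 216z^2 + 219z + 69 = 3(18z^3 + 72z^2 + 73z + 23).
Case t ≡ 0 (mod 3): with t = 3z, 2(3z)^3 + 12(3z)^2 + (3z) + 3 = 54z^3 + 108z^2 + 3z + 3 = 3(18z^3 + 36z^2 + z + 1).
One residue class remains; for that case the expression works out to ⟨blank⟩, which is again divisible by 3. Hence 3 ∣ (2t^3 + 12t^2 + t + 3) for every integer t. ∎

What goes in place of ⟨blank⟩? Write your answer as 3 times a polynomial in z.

3(18z^3 + 54z^2 + 31z + 6)

The residues treated are {2, 0}, so the missing case is t ≡ 1 (mod 3); write t = 3z+1.
Then 2(3z+1)^3 + 12(3z+1)^2 + (3z+1) + 3 = 54z^3 + 162z^2 + 93z + 18 = 3(18z^3 + 54z^2 + 31z + 6).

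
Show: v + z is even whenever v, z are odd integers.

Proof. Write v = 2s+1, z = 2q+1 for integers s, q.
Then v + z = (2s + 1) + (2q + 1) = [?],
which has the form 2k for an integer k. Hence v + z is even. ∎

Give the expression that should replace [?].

2(q + s + 1)

(2s + 1) + (2q + 1) = 2q + 2s + 2
= 2(q + s + 1).
Since q + s + 1 is an integer, the sum is of the form 2k for an integer k.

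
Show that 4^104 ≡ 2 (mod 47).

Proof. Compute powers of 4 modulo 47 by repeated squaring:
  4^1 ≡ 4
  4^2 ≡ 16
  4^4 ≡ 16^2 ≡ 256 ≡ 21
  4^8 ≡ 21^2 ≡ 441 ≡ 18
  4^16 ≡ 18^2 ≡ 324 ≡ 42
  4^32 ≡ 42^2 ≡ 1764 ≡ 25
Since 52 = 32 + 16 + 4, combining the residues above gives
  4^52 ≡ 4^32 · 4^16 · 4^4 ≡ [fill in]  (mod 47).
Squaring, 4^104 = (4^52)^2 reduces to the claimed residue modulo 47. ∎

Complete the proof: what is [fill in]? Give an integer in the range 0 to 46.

7

4^32 · 4^16 · 4^4 ≡ 25 · 42 · 21 = 22050.
22050 mod 47 = 7, so 4^52 ≡ 7 (mod 47).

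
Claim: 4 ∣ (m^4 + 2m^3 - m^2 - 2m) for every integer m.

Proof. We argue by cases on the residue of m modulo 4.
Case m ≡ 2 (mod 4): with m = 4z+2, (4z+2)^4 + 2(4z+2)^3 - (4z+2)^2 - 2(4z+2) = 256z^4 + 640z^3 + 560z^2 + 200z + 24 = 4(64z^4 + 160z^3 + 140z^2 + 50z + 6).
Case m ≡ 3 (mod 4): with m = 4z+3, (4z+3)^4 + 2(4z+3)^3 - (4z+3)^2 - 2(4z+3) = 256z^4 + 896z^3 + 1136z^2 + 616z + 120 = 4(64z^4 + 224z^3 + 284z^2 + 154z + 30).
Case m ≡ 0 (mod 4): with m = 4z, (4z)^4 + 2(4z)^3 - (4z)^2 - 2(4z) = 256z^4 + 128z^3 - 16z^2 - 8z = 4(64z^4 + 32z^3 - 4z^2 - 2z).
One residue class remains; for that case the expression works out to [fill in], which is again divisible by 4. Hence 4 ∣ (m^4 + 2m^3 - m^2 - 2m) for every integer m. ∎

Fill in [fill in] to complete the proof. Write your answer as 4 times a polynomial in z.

The residues treated are {2, 3, 0}, so the missing case is m ≡ 1 (mod 4); write m = 4z+1.
Then (4z+1)^4 + 2(4z+1)^3 - (4z+1)^2 - 2(4z+1) = 256z^4 + 384z^3 + 176z^2 + 24z = 4(64z^4 + 96z^3 + 44z^2 + 6z).

4(64z^4 + 96z^3 + 44z^2 + 6z)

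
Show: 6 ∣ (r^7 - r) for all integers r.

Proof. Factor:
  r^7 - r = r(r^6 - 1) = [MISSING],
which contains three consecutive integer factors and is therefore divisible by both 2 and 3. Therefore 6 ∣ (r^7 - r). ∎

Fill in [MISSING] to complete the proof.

(r - 1)r(r + 1)(r^4 + r^2 + 1)

r^6 - 1 = (r^2 - 1)(r^4 + r^2 + 1), and r^2 - 1 = (r-1)(r+1).
So r(r^6 - 1) = (r - 1)r(r + 1)(r^4 + r^2 + 1).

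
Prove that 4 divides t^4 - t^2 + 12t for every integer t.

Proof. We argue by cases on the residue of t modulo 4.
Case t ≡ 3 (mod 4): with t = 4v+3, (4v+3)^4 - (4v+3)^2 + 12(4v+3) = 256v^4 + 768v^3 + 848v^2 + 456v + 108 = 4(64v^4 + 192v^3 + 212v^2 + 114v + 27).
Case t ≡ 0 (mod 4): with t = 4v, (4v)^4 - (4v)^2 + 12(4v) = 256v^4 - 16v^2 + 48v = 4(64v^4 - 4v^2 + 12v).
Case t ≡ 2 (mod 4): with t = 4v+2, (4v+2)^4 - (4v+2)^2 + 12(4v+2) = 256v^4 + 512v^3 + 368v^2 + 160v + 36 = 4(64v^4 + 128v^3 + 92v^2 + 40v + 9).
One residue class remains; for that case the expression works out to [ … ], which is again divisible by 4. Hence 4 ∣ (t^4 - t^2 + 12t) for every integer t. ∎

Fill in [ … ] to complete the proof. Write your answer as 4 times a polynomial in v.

The residues treated are {3, 0, 2}, so the missing case is t ≡ 1 (mod 4); write t = 4v+1.
Then (4v+1)^4 - (4v+1)^2 + 12(4v+1) = 256v^4 + 256v^3 + 80v^2 + 56v + 12 = 4(64v^4 + 64v^3 + 20v^2 + 14v + 3).

4(64v^4 + 64v^3 + 20v^2 + 14v + 3)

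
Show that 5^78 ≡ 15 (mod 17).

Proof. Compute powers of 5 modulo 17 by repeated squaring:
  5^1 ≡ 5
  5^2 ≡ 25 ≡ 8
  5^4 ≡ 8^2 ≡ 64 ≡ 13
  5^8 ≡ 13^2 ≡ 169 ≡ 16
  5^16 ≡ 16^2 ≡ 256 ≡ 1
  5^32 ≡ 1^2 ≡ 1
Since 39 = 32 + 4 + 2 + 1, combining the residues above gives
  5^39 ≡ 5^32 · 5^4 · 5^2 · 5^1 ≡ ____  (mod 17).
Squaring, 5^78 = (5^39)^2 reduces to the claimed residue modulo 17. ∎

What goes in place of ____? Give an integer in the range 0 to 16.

5^32 · 5^4 · 5^2 · 5^1 ≡ 1 · 13 · 8 · 5 = 520.
520 mod 17 = 10, so 5^39 ≡ 10 (mod 17).

10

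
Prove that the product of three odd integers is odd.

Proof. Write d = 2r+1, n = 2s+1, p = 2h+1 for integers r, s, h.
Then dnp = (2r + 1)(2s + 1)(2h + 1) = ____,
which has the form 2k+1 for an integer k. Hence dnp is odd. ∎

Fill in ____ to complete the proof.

Expanding: (2r + 1)(2s + 1)(2h + 1) = 8hrs + 4hr + 4hs + 2h + 4rs + 2r + 2s + 1.
Every term except the constant is even, so this is 2(4hrs + 2hr + 2hs + h + 2rs + r + s) + 1,
and 4hrs + 2hr + 2hs + h + 2rs + r + s ∈ ℤ gives the required form.

2(4hrs + 2hr + 2hs + h + 2rs + r + s) + 1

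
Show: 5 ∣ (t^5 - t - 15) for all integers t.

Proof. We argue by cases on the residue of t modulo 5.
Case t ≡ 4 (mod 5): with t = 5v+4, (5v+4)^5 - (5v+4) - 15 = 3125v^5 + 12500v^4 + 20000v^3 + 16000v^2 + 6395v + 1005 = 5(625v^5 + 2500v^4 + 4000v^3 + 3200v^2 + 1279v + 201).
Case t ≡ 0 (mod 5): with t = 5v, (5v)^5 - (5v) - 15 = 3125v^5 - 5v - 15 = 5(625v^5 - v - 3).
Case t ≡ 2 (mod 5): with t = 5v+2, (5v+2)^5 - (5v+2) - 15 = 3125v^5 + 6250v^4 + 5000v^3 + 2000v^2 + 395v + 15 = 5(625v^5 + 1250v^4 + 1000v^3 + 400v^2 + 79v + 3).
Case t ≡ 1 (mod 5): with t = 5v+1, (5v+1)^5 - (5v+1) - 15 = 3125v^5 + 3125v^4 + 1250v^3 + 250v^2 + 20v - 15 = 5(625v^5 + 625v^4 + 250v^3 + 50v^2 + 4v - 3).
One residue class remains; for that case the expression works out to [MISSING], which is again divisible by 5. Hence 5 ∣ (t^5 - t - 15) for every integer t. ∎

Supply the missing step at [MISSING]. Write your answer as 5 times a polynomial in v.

The residues treated are {4, 0, 2, 1}, so the missing case is t ≡ 3 (mod 5); write t = 5v+3.
Then (5v+3)^5 - (5v+3) - 15 = 3125v^5 + 9375v^4 + 11250v^3 + 6750v^2 + 2020v + 225 = 5(625v^5 + 1875v^4 + 2250v^3 + 1350v^2 + 404v + 45).

5(625v^5 + 1875v^4 + 2250v^3 + 1350v^2 + 404v + 45)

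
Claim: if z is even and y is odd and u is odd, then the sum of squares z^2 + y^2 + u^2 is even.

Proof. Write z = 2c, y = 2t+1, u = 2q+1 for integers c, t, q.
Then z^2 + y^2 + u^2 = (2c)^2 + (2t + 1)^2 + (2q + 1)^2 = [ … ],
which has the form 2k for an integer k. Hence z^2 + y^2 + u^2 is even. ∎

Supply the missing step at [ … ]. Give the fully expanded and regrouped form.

2(2c^2 + 2q^2 + 2q + 2t^2 + 2t + 1)

Expanding: (2c)^2 + (2t + 1)^2 + (2q + 1)^2 = 4c^2 + 4q^2 + 4q + 4t^2 + 4t + 2.
Every term is even; pulling out the factor of 2 gives 2(2c^2 + 2q^2 + 2q + 2t^2 + 2t + 1).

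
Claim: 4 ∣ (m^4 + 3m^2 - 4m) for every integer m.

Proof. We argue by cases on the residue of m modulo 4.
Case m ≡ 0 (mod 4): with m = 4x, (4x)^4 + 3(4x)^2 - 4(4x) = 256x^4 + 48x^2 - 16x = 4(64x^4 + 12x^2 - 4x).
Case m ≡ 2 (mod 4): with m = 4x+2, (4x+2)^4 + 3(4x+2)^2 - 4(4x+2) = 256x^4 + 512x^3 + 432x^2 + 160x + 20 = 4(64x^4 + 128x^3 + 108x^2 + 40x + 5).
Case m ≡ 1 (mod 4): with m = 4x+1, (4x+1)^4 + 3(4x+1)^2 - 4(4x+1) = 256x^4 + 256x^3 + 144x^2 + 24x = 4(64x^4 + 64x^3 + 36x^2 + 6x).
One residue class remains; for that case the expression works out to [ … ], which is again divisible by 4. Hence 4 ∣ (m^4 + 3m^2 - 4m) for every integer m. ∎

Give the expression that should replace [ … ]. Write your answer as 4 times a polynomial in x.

4(64x^4 + 192x^3 + 228x^2 + 122x + 24)

The residues treated are {0, 2, 1}, so the missing case is m ≡ 3 (mod 4); write m = 4x+3.
Then (4x+3)^4 + 3(4x+3)^2 - 4(4x+3) = 256x^4 + 768x^3 + 912x^2 + 488x + 96 = 4(64x^4 + 192x^3 + 228x^2 + 122x + 24).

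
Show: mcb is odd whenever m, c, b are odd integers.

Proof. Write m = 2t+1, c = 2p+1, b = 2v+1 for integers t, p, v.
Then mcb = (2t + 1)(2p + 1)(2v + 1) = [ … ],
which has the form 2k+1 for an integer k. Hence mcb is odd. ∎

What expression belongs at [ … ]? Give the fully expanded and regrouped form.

(2t + 1)(2p + 1)(2v + 1) = 8ptv + 4pt + 4pv + 2p + 4tv + 2t + 2v + 1
= 2(4ptv + 2pt + 2pv + p + 2tv + t + v) + 1.
Since 4ptv + 2pt + 2pv + p + 2tv + t + v is an integer, the product is of the form 2k+1 for an integer k.

2(4ptv + 2pt + 2pv + p + 2tv + t + v) + 1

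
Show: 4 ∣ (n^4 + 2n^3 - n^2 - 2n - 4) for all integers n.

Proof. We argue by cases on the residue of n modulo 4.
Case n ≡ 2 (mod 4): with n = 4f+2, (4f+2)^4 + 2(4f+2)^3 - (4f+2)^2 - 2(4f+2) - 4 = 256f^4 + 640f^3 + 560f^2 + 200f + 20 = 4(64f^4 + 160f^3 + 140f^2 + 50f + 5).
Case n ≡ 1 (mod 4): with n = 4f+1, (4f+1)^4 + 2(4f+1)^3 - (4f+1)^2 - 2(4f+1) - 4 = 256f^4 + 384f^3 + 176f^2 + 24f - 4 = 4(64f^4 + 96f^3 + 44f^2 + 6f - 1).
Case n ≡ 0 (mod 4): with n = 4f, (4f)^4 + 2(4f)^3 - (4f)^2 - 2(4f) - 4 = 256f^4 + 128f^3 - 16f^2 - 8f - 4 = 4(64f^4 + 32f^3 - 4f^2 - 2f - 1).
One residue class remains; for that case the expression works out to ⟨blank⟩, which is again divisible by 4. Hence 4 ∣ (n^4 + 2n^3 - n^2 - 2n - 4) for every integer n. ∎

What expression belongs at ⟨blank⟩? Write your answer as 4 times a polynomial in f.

Only n ≡ 3 (mod 4) is unaccounted for. Put n = 4f+3:
(4f+3)^4 + 2(4f+3)^3 - (4f+3)^2 - 2(4f+3) - 4 expands to 256f^4 + 896f^3 + 1136f^2 + 616f + 116,
and factoring out 4 leaves 4(64f^4 + 224f^3 + 284f^2 + 154f + 29).

4(64f^4 + 224f^3 + 284f^2 + 154f + 29)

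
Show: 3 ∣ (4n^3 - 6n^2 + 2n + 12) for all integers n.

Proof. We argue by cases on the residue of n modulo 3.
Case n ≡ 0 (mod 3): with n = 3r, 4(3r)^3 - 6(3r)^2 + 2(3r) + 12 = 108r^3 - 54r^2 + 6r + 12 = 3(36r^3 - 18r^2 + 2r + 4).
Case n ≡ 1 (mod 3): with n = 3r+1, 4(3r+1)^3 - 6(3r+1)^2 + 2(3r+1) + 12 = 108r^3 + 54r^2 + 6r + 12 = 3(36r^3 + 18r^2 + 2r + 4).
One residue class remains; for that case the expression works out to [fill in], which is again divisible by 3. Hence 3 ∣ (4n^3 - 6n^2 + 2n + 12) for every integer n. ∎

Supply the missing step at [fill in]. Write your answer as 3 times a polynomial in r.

Only n ≡ 2 (mod 3) is unaccounted for. Put n = 3r+2:
4(3r+2)^3 - 6(3r+2)^2 + 2(3r+2) + 12 expands to 108r^3 + 162r^2 + 78r + 24,
and factoring out 3 leaves 3(36r^3 + 54r^2 + 26r + 8).

3(36r^3 + 54r^2 + 26r + 8)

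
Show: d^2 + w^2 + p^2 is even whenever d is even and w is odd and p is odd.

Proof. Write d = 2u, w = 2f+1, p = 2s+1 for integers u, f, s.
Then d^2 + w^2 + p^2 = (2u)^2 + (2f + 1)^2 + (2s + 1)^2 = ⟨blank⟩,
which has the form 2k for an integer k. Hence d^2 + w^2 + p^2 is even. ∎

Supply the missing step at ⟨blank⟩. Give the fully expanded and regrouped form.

2(2f^2 + 2f + 2s^2 + 2s + 2u^2 + 1)

Expanding: (2u)^2 + (2f + 1)^2 + (2s + 1)^2 = 4f^2 + 4f + 4s^2 + 4s + 4u^2 + 2.
Every term is even; pulling out the factor of 2 gives 2(2f^2 + 2f + 2s^2 + 2s + 2u^2 + 1).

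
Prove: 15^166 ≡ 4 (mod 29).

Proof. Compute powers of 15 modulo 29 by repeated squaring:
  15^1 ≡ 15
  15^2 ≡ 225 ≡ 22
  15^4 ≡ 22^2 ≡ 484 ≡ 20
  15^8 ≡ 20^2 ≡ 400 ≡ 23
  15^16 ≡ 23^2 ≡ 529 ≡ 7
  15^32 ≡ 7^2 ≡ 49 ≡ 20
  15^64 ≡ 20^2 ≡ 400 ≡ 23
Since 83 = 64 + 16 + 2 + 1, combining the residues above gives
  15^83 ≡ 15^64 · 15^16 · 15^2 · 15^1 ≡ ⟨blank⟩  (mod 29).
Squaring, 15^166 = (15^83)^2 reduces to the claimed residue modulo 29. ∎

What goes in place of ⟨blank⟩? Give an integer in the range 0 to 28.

2

Multiply the listed residues: 23 · 7 · 22 · 15 = 161 → 3542 → 53130.
Reducing modulo 29: 53130 = 1832·29 + 2, so 15^83 ≡ 2.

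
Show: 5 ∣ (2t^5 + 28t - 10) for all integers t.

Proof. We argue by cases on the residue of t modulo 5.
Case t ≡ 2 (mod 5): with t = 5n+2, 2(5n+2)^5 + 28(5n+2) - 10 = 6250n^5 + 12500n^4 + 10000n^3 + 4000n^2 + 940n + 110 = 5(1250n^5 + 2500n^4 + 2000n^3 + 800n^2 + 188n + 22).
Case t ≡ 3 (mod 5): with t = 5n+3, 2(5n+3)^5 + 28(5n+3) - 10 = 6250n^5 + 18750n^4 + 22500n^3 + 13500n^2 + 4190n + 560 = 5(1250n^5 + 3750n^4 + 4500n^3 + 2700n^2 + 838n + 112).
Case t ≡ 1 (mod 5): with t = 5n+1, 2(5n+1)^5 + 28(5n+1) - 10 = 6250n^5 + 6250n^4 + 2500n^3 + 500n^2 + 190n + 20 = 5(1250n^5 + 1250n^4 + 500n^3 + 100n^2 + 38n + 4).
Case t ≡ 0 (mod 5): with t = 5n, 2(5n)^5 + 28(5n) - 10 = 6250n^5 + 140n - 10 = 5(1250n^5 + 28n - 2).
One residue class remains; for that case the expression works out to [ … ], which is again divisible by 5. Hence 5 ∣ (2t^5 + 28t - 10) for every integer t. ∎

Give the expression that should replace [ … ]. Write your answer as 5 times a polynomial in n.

5(1250n^5 + 5000n^4 + 8000n^3 + 6400n^2 + 2588n + 430)

The residues treated are {2, 3, 1, 0}, so the missing case is t ≡ 4 (mod 5); write t = 5n+4.
Then 2(5n+4)^5 + 28(5n+4) - 10 = 6250n^5 + 25000n^4 + 40000n^3 + 32000n^2 + 12940n + 2150 = 5(1250n^5 + 5000n^4 + 8000n^3 + 6400n^2 + 2588n + 430).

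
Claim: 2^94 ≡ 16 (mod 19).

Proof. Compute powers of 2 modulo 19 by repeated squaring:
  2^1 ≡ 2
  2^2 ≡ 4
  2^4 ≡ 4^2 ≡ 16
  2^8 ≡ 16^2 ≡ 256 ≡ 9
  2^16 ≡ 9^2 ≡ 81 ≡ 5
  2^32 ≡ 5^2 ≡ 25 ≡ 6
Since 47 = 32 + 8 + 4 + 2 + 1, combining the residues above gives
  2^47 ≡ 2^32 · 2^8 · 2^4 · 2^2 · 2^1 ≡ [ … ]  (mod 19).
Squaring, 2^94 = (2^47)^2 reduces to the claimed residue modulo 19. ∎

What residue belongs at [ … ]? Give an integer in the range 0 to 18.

15

2^32 · 2^8 · 2^4 · 2^2 · 2^1 ≡ 6 · 9 · 16 · 4 · 2 = 6912.
6912 mod 19 = 15, so 2^47 ≡ 15 (mod 19).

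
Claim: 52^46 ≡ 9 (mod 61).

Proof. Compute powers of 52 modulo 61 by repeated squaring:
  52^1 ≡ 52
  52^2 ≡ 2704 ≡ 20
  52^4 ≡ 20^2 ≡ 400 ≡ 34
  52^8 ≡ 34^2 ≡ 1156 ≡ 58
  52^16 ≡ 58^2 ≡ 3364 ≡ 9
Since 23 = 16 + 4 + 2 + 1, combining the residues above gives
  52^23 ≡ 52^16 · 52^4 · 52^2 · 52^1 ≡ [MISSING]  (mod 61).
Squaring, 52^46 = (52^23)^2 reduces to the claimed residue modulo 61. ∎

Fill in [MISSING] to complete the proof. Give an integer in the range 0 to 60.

3

Multiply the listed residues: 9 · 34 · 20 · 52 = 306 → 6120 → 318240.
Reducing modulo 61: 318240 = 5217·61 + 3, so 52^23 ≡ 3.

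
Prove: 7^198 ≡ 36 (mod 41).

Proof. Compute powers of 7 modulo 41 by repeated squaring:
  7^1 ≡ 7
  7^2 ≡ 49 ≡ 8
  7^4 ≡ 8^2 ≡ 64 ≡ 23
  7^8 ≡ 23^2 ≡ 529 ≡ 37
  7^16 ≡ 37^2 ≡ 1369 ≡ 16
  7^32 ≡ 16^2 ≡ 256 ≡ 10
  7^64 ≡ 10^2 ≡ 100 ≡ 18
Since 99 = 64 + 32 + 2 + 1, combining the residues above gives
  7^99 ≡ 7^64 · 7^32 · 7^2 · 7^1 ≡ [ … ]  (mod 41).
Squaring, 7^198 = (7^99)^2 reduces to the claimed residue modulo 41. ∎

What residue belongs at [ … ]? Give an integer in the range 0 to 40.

Multiply the listed residues: 18 · 10 · 8 · 7 = 180 → 1440 → 10080.
Reducing modulo 41: 10080 = 245·41 + 35, so 7^99 ≡ 35.

35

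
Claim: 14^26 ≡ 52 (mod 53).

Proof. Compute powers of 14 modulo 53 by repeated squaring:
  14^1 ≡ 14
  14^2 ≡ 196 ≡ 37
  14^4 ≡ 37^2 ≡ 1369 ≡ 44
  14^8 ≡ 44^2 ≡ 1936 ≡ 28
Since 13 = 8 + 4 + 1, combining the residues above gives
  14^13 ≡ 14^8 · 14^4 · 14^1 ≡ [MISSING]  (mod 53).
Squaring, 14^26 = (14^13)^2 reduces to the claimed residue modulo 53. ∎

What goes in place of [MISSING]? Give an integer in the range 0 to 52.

14^8 · 14^4 · 14^1 ≡ 28 · 44 · 14 = 17248.
17248 mod 53 = 23, so 14^13 ≡ 23 (mod 53).

23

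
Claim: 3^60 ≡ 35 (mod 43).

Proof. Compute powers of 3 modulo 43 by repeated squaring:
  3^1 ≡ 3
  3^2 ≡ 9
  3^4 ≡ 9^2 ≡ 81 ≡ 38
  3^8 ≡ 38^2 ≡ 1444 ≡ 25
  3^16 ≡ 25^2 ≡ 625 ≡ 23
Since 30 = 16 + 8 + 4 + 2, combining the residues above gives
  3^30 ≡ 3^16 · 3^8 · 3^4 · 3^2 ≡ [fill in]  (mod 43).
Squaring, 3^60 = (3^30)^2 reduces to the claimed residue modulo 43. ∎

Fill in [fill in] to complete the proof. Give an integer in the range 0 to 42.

11

3^16 · 3^8 · 3^4 · 3^2 ≡ 23 · 25 · 38 · 9 = 196650.
196650 mod 43 = 11, so 3^30 ≡ 11 (mod 43).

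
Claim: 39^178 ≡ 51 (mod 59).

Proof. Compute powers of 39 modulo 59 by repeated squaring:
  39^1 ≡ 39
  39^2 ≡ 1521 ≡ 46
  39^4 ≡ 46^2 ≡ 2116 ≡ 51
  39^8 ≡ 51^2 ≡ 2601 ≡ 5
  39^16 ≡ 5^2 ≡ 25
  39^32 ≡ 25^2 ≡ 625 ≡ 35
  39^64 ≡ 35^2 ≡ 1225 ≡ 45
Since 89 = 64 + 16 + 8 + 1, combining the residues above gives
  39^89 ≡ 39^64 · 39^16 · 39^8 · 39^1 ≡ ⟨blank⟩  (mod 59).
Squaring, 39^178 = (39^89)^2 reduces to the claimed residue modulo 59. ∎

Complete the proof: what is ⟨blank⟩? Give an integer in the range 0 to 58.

13

Multiply the listed residues: 45 · 25 · 5 · 39 = 1125 → 5625 → 219375.
Reducing modulo 59: 219375 = 3718·59 + 13, so 39^89 ≡ 13.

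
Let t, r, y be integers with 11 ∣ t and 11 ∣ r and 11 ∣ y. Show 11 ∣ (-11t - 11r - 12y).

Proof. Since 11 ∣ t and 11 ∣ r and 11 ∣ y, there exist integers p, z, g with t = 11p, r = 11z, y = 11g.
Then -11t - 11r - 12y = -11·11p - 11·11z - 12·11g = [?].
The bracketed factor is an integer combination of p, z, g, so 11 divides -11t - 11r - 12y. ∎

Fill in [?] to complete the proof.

11(-12g - 11p - 11z)

Each term has a factor of 11: -11·11p - 11·11z - 12·11g = 11·(-12g - 11p - 11z).
Since -12g - 11p - 11z is an integer, 11 ∣ (-11t - 11r - 12y).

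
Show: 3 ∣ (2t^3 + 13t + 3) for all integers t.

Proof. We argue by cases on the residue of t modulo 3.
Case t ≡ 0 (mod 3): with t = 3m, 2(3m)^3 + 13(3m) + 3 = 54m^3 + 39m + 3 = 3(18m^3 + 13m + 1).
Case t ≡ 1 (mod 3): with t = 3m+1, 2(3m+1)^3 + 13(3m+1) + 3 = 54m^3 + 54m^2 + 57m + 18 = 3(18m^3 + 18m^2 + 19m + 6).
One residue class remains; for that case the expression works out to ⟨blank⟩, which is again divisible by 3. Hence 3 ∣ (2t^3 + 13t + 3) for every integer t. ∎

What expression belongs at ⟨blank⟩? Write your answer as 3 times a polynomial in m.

Only t ≡ 2 (mod 3) is unaccounted for. Put t = 3m+2:
2(3m+2)^3 + 13(3m+2) + 3 expands to 54m^3 + 108m^2 + 111m + 45,
and factoring out 3 leaves 3(18m^3 + 36m^2 + 37m + 15).

3(18m^3 + 36m^2 + 37m + 15)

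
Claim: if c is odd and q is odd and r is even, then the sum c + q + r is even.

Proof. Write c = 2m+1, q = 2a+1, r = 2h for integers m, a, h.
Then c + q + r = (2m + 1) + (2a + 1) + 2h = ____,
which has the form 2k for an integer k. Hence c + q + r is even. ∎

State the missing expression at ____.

(2m + 1) + (2a + 1) + 2h = 2a + 2h + 2m + 2
= 2(a + h + m + 1).
Since a + h + m + 1 is an integer, the sum is of the form 2k for an integer k.

2(a + h + m + 1)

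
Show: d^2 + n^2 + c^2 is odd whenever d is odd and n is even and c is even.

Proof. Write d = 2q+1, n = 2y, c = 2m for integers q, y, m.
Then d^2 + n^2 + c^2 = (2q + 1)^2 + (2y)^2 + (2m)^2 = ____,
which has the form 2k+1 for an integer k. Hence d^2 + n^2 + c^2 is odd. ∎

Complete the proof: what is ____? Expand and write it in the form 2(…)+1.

2(2m^2 + 2q^2 + 2q + 2y^2) + 1

Expanding: (2q + 1)^2 + (2y)^2 + (2m)^2 = 4m^2 + 4q^2 + 4q + 4y^2 + 1.
Every term except the constant is even, so this is 2(2m^2 + 2q^2 + 2q + 2y^2) + 1,
and 2m^2 + 2q^2 + 2q + 2y^2 ∈ ℤ gives the required form.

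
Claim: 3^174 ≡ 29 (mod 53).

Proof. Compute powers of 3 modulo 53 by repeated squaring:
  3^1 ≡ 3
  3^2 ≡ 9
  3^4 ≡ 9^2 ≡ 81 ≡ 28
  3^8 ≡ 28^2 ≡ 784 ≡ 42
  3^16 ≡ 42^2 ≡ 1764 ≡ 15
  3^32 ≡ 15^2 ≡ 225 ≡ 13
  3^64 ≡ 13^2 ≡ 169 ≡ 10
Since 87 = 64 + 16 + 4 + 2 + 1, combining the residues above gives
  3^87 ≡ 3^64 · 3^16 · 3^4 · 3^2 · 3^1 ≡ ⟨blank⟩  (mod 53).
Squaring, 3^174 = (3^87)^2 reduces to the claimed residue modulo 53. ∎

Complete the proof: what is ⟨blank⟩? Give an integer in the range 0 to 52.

Multiply the listed residues: 10 · 15 · 28 · 9 · 3 = 150 → 4200 → 37800 → 113400.
Reducing modulo 53: 113400 = 2139·53 + 33, so 3^87 ≡ 33.

33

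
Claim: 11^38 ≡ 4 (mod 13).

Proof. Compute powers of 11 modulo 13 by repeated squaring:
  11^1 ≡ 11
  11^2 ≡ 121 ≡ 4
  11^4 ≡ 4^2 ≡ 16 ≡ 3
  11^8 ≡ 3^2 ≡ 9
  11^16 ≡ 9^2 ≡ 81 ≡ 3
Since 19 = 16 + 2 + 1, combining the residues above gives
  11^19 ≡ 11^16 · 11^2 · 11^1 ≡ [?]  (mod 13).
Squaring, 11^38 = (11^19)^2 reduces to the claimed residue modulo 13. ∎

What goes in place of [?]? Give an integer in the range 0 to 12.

Multiply the listed residues: 3 · 4 · 11 = 12 → 132.
Reducing modulo 13: 132 = 10·13 + 2, so 11^19 ≡ 2.

2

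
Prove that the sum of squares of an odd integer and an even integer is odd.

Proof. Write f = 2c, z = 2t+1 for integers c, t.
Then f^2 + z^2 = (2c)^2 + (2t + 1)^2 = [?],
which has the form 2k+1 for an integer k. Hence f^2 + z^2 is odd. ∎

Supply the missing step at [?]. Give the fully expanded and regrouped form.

Expanding: (2c)^2 + (2t + 1)^2 = 4c^2 + 4t^2 + 4t + 1.
Every term except the constant is even, so this is 2(2c^2 + 2t^2 + 2t) + 1,
and 2c^2 + 2t^2 + 2t ∈ ℤ gives the required form.

2(2c^2 + 2t^2 + 2t) + 1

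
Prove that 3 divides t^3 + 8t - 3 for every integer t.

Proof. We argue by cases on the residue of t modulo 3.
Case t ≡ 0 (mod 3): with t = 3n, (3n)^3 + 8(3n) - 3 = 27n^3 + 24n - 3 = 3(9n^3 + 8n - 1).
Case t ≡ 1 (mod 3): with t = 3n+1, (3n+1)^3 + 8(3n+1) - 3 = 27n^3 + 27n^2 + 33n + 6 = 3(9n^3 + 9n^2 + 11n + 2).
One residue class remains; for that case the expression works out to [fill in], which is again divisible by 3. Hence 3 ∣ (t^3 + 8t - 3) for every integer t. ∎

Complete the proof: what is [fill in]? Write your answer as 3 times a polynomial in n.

Only t ≡ 2 (mod 3) is unaccounted for. Put t = 3n+2:
(3n+2)^3 + 8(3n+2) - 3 expands to 27n^3 + 54n^2 + 60n + 21,
and factoring out 3 leaves 3(9n^3 + 18n^2 + 20n + 7).

3(9n^3 + 18n^2 + 20n + 7)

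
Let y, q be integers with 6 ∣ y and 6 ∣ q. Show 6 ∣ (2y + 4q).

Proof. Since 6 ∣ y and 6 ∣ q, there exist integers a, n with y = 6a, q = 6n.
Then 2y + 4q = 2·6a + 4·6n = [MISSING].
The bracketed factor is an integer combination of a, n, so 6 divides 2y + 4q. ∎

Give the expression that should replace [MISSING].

6(2a + 4n)

Each term has a factor of 6: 2·6a + 4·6n = 6·(2a + 4n).
Since 2a + 4n is an integer, 6 ∣ (2y + 4q).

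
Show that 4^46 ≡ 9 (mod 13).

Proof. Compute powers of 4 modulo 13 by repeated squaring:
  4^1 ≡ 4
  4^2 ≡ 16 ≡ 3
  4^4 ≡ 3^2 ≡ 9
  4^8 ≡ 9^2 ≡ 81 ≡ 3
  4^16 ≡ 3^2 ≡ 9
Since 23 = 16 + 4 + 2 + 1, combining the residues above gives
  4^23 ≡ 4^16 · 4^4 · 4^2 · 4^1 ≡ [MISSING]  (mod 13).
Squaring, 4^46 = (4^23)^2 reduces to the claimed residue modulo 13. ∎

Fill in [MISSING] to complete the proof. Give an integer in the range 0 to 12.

10

Multiply the listed residues: 9 · 9 · 3 · 4 = 81 → 243 → 972.
Reducing modulo 13: 972 = 74·13 + 10, so 4^23 ≡ 10.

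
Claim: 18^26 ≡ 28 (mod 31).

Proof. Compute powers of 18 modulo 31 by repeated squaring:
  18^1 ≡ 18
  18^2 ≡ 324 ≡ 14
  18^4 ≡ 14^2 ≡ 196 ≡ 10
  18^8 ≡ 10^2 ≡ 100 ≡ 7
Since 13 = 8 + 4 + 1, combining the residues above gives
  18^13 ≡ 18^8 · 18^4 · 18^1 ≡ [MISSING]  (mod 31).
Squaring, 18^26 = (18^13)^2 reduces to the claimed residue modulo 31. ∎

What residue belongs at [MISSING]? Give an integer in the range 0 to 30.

20

Multiply the listed residues: 7 · 10 · 18 = 70 → 1260.
Reducing modulo 31: 1260 = 40·31 + 20, so 18^13 ≡ 20.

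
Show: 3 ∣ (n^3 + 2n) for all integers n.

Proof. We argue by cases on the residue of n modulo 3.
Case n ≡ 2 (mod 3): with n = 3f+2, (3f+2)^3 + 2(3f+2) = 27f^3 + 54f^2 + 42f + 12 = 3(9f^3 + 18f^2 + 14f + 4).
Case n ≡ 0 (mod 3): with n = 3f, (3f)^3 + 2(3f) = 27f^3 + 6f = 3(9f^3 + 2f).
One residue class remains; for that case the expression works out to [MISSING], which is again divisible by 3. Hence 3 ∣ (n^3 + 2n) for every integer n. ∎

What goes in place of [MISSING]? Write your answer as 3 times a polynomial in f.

3(9f^3 + 9f^2 + 5f + 1)

Only n ≡ 1 (mod 3) is unaccounted for. Put n = 3f+1:
(3f+1)^3 + 2(3f+1) expands to 27f^3 + 27f^2 + 15f + 3,
and factoring out 3 leaves 3(9f^3 + 9f^2 + 5f + 1).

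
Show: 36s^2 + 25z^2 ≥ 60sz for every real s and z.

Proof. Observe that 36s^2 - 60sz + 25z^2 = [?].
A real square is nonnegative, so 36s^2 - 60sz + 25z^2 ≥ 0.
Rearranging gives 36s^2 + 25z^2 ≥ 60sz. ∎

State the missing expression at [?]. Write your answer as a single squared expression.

The leading and trailing coefficients are 6^2 and 5^2, and 60 = 2·6·5, so the trinomial is (6s - 5z)^2.
Hence 36s^2 - 60sz + 25z^2 ≥ 0.

(6s - 5z)^2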